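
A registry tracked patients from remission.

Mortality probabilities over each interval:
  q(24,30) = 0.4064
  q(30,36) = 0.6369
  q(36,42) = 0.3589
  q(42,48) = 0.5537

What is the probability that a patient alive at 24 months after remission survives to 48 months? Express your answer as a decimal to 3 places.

0.062

The overall survival probability is (1 − 0.4064) × (1 − 0.6369) × (1 − 0.3589) × (1 − 0.5537).
= 0.5936 × 0.3631 × 0.6411 × 0.4463 = 0.061670.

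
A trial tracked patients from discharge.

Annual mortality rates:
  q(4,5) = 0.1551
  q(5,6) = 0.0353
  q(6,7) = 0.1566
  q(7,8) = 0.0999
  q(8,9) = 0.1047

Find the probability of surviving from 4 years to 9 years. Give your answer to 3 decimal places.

0.554

Survival from 4 to 9 is the product of surviving each interval: (1 − 0.1551) × (1 − 0.0353) × (1 − 0.1566) × (1 − 0.0999) × (1 − 0.1047).
= 0.8449 × 0.9647 × 0.8434 × 0.9001 × 0.8953 = 0.553975.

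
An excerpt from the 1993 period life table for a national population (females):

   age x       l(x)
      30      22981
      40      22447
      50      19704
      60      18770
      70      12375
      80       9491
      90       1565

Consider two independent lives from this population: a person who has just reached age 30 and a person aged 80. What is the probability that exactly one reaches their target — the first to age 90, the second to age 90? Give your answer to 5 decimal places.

0.21053

p₁ = l(90)/l(30) = 1565/22981 = 0.068100; p₂ = l(90)/l(80) = 1565/9491 = 0.164893.
P(exactly one) = p₁(1−p₂) + (1−p₁)p₂ = 0.056871 + 0.153664 = 0.210535.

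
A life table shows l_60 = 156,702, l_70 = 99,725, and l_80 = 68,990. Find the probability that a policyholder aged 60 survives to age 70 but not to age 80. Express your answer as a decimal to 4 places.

0.1961

We want 10|10q60 = (l_70 − l_80)/l_60.
This is the probability of reaching 70 but not 80, conditional on being alive at 60: (l_70 − l_80) / l_60.
= (99,725 − 68,990) / 156,702 = 30,735 / 156,702 = 0.196137.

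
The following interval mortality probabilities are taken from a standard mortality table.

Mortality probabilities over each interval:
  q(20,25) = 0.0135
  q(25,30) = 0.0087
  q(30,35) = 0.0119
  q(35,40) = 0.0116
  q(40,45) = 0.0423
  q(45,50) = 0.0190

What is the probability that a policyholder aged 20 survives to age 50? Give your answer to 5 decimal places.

Survival from 20 to 50 is the product of surviving each interval: (1 − 0.0135) × (1 − 0.0087) × (1 − 0.0119) × (1 − 0.0116) × (1 − 0.0423) × (1 − 0.0190).
= 0.9865 × 0.9913 × 0.9881 × 0.9884 × 0.9577 × 0.9810 = 0.897293.

0.89729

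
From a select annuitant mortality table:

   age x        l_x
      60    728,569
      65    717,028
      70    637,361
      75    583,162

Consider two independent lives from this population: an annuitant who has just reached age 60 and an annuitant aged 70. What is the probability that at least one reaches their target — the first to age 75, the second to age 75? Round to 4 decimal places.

0.9830

p₁ = l_75/l_60 = 583,162/728,569 = 0.800421; p₂ = l_75/l_70 = 583,162/637,361 = 0.914963.
P(at least one) = 1 − (1−p₁)(1−p₂) = 1 − 0.199579 × 0.085037 = 0.983028.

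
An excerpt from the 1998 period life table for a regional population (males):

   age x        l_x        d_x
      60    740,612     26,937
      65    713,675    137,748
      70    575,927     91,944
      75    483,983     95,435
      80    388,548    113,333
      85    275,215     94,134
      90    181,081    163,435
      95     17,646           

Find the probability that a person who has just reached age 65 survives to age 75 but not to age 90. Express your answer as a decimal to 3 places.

0.424

We want 10|15q65 = (l_75 − l_90)/l_65.
This is the probability of reaching 75 but not 90, conditional on being alive at 65: (l_75 − l_90) / l_65.
= (483,983 − 181,081) / 713,675 = 302,902 / 713,675 = 0.424426.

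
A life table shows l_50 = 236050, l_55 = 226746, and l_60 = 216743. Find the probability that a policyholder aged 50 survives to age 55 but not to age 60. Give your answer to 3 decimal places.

We want 5|5q50 = (l_55 − l_60)/l_50.
This is the probability of reaching 55 but not 60, conditional on being alive at 50: (l_55 − l_60) / l_50.
= (226746 − 216743) / 236050 = 10003 / 236050 = 0.042377.

0.042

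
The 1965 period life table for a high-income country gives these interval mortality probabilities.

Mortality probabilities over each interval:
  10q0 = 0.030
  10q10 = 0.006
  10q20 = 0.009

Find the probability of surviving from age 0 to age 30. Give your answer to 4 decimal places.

30p0 = (1 − 0.030) × (1 − 0.006) × (1 − 0.009).
= 0.970 × 0.994 × 0.991 = 0.955502.

0.9555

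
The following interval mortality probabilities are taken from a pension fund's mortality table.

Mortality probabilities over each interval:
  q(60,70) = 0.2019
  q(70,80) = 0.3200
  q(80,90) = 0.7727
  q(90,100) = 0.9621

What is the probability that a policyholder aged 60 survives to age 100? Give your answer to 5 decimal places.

The overall survival probability is (1 − 0.2019) × (1 − 0.3200) × (1 − 0.7727) × (1 − 0.9621).
= 0.7981 × 0.6800 × 0.2273 × 0.0379 = 0.004675.

0.00468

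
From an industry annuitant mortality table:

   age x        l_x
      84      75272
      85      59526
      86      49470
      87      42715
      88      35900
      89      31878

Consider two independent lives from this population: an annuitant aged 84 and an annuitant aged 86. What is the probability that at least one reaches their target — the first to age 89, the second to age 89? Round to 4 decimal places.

p₁ = l_89/l_84 = 31878/75272 = 0.423504; p₂ = l_89/l_86 = 31878/49470 = 0.644391.
P(at least one) = 1 − (1−p₁)(1−p₂) = 1 − 0.576496 × 0.355609 = 0.794993.

0.7950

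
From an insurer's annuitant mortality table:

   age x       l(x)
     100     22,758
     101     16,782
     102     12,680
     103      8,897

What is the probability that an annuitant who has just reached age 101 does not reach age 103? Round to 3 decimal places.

P(die before 103 | alive at 101) = 1 − l(103)/l(101) = 1 − 8,897/16,782 = (7,885)/16,782 = 0.469849.

0.470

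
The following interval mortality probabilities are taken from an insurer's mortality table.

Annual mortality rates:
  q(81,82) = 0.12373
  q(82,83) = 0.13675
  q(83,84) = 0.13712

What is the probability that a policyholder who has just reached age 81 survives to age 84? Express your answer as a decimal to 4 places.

P(survive 81→84) = (1 − 0.12373) × (1 − 0.13675) × (1 − 0.13712).
= 0.87627 × 0.86325 × 0.86288 = 0.652717.

0.6527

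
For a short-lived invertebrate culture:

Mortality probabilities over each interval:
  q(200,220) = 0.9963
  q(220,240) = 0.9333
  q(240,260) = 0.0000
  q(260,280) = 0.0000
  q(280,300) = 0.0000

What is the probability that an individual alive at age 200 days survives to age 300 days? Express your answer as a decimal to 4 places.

The overall survival probability is (1 − 0.9963) × (1 − 0.9333) × (1 − 0.0000) × (1 − 0.0000) × (1 − 0.0000).
= 0.0037 × 0.0667 × 1.0000 × 1.0000 × 1.0000 = 0.000247.

0.0002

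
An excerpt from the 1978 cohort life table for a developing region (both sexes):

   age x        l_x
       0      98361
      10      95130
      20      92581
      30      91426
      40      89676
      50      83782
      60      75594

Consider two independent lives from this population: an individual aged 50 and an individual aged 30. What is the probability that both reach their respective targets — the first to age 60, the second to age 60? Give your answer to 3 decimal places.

p₁ = l_60/l_50 = 75594/83782 = 0.902270; p₂ = l_60/l_30 = 75594/91426 = 0.826833.
P(both) = p₁ × p₂ = 0.902270 × 0.826833 = 0.746027.

0.746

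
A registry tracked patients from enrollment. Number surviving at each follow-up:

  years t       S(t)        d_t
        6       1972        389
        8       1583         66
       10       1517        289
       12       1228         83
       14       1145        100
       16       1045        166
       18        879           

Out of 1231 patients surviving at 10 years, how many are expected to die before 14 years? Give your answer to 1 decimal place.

301.9

The relevant probability is 1 − 1145/1517 = 0.245221.
Expected number = 1231 × 0.245221 = 301.9.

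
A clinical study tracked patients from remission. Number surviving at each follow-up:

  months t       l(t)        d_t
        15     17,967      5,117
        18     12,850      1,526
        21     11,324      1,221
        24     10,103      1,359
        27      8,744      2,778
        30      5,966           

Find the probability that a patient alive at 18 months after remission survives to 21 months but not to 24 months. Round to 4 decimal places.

0.0950

This is the probability of reaching 21 but not 24, conditional on being alive at 18: (l(21) − l(24)) / l(18).
= (11,324 − 10,103) / 12,850 = 1,221 / 12,850 = 0.095019.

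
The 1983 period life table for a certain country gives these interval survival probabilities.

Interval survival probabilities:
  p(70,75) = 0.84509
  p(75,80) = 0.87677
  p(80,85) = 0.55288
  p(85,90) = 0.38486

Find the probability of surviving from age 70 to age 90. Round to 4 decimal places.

0.1577

The overall survival probability is 0.84509 × 0.87677 × 0.55288 × 0.38486.
= 0.157660.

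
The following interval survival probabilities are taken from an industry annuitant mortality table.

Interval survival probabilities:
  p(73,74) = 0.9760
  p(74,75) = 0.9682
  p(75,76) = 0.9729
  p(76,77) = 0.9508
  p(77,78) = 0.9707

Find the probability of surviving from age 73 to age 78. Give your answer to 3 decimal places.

The overall survival probability is 0.9760 × 0.9682 × 0.9729 × 0.9508 × 0.9707.
= 0.848511.

0.849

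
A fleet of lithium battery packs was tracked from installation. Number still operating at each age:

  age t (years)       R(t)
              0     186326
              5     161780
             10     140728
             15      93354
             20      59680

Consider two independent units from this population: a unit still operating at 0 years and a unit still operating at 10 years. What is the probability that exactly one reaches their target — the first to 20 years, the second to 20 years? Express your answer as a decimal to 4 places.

p₁ = R(20)/R(0) = 59680/186326 = 0.320299; p₂ = R(20)/R(10) = 59680/140728 = 0.424080.
P(exactly one) = p₁(1−p₂) + (1−p₁)p₂ = 0.184467 + 0.288248 = 0.472714.

0.4727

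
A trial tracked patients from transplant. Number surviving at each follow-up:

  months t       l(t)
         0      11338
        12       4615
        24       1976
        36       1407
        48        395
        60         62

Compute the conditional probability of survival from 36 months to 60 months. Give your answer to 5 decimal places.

The conditional survival probability is l(60)/l(36) = 62/1407 = 0.044065.

0.04407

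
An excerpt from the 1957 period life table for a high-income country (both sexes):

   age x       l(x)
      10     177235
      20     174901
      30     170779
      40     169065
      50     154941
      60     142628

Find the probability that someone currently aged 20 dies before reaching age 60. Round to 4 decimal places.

0.1845

P(die before 60 | alive at 20) = 1 − l(60)/l(20) = 1 − 142628/174901 = (32273)/174901 = 0.184522.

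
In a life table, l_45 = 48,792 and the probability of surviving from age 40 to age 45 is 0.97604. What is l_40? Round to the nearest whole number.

l_40 = l_45 / p = 48,792 / 0.97604 = 49990.

49990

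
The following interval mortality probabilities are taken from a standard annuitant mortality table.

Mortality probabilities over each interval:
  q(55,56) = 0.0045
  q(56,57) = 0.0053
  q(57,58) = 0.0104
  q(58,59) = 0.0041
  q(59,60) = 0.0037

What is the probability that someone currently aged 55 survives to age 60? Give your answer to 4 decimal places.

0.9723

The overall survival probability is (1 − 0.0045) × (1 − 0.0053) × (1 − 0.0104) × (1 − 0.0041) × (1 − 0.0037).
= 0.9955 × 0.9947 × 0.9896 × 0.9959 × 0.9963 = 0.972297.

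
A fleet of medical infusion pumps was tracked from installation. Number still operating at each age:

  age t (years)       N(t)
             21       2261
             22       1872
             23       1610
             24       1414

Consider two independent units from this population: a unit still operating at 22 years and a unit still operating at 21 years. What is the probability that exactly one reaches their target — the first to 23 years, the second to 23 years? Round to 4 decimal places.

p₁ = N(23)/N(22) = 1610/1872 = 0.860043; p₂ = N(23)/N(21) = 1610/2261 = 0.712074.
P(exactly one) = p₁(1−p₂) + (1−p₁)p₂ = 0.247629 + 0.099660 = 0.347288.

0.3473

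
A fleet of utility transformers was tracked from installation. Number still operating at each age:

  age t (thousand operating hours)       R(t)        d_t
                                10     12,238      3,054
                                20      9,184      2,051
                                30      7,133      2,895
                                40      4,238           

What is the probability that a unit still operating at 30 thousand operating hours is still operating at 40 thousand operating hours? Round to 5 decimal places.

The conditional survival probability is R(40)/R(30) = 4,238/7,133 = 0.594140.

0.59414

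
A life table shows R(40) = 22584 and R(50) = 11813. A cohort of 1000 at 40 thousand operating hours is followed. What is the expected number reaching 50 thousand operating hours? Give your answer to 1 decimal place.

The relevant probability is 11813/22584 = 0.523069.
Expected number = 1000 × 0.523069 = 523.1.

523.1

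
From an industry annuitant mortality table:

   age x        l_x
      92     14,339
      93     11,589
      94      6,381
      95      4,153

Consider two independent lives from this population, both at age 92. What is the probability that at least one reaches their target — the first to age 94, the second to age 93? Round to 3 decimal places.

0.894

p₁ = l_94/l_92 = 6,381/14,339 = 0.445010; p₂ = l_93/l_92 = 11,589/14,339 = 0.808215.
P(at least one) = 1 − (1−p₁)(1−p₂) = 1 − 0.554990 × 0.191785 = 0.893561.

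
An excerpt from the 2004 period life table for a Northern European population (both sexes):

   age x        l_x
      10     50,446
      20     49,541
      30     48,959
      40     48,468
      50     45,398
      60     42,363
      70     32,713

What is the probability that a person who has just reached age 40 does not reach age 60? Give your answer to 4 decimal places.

P(die before 60 | alive at 40) = 1 − l_60/l_40 = 1 − 42,363/48,468 = (6,105)/48,468 = 0.125959.

0.1260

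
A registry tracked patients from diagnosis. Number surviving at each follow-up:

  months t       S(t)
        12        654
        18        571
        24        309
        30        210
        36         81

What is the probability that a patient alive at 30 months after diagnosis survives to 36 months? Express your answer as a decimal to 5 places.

0.38571

The conditional survival probability is S(36)/S(30) = 81/210 = 0.385714.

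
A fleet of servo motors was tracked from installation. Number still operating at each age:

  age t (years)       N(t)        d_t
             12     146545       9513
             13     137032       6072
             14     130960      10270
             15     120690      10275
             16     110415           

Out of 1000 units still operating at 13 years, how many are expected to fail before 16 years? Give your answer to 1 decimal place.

The relevant probability is 1 − 110415/137032 = 0.194239.
Expected number = 1000 × 0.194239 = 194.2.

194.2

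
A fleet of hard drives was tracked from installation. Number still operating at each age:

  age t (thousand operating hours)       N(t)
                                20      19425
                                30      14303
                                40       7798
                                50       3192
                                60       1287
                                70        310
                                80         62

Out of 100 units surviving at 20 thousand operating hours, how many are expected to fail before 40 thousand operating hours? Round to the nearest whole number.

60

The relevant probability is 1 − 7798/19425 = 0.598559.
Expected number = 100 × 0.598559 = 60.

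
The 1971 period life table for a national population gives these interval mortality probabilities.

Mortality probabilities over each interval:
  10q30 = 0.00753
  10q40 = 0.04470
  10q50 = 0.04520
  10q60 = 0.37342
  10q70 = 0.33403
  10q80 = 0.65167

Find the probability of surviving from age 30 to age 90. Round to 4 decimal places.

60p30 = (1 − 0.00753) × (1 − 0.04470) × (1 − 0.04520) × (1 − 0.37342) × (1 − 0.33403) × (1 − 0.65167).
= 0.99247 × 0.95530 × 0.95480 × 0.62658 × 0.66597 × 0.34833 = 0.131581.

0.1316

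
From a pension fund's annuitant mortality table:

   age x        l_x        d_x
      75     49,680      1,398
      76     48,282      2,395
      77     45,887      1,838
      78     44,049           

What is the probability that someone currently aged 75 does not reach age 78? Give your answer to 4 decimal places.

P(die before 78 | alive at 75) = 1 − l_78/l_75 = 1 − 44,049/49,680 = (5,631)/49,680 = 0.113345.

0.1133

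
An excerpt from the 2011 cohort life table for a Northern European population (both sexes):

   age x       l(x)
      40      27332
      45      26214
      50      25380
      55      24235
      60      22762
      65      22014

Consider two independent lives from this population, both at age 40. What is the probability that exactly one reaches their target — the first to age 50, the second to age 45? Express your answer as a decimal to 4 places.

p₁ = l(50)/l(40) = 25380/27332 = 0.928582; p₂ = l(45)/l(40) = 26214/27332 = 0.959096.
P(exactly one) = p₁(1−p₂) + (1−p₁)p₂ = 0.037983 + 0.068497 = 0.106479.

0.1065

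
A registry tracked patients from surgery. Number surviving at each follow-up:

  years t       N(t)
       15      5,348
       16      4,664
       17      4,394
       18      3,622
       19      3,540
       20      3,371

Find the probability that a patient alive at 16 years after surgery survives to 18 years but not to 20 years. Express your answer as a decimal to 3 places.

This is the probability of reaching 18 but not 20, conditional on being alive at 16: (N(18) − N(20)) / N(16).
= (3,622 − 3,371) / 4,664 = 251 / 4,664 = 0.053816.

0.054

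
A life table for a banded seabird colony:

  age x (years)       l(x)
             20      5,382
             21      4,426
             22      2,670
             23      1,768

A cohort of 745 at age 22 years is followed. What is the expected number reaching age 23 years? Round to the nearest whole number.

The relevant probability is 1,768/2,670 = 0.662172.
Expected number = 745 × 0.662172 = 493.

493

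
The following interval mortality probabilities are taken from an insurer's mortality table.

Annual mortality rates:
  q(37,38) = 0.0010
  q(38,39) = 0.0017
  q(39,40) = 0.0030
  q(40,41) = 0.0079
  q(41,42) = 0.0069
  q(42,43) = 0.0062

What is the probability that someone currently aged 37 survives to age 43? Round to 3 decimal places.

0.974

Survival from 37 to 43 is the product of surviving each interval: (1 − 0.0010) × (1 − 0.0017) × (1 − 0.0030) × (1 − 0.0079) × (1 − 0.0069) × (1 − 0.0062).
= 0.9990 × 0.9983 × 0.9970 × 0.9921 × 0.9931 × 0.9938 = 0.973574.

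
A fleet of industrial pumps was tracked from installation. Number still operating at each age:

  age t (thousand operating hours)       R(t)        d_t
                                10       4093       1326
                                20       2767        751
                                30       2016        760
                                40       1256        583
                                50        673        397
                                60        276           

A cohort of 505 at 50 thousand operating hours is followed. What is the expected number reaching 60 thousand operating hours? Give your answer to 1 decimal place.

207.1

The relevant probability is 276/673 = 0.410104.
Expected number = 505 × 0.410104 = 207.1.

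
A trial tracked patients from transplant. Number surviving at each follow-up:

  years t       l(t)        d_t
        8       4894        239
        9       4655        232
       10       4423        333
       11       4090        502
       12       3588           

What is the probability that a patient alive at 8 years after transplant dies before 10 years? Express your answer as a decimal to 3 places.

P(die before 10 | alive at 8) = 1 − l(10)/l(8) = 1 − 4423/4894 = (471)/4894 = 0.096240.

0.096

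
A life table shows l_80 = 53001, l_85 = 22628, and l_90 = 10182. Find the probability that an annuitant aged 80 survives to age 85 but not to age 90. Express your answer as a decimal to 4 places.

We want 5|5q80 = (l_85 − l_90)/l_80.
This is the probability of reaching 85 but not 90, conditional on being alive at 80: (l_85 − l_90) / l_80.
= (22628 − 10182) / 53001 = 12446 / 53001 = 0.234826.

0.2348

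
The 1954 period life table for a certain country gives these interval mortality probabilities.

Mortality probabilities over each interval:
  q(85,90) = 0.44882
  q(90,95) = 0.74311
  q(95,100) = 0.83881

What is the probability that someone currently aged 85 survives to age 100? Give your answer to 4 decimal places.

0.0228

P(survive 85→100) = (1 − 0.44882) × (1 − 0.74311) × (1 − 0.83881).
= 0.55118 × 0.25689 × 0.16119 = 0.022823.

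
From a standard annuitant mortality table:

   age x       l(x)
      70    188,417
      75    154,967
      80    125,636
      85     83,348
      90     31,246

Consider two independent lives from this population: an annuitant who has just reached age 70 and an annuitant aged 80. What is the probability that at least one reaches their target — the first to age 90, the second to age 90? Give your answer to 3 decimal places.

0.373

p₁ = l(90)/l(70) = 31,246/188,417 = 0.165834; p₂ = l(90)/l(80) = 31,246/125,636 = 0.248703.
P(at least one) = 1 − (1−p₁)(1−p₂) = 1 − 0.834166 × 0.751297 = 0.373294.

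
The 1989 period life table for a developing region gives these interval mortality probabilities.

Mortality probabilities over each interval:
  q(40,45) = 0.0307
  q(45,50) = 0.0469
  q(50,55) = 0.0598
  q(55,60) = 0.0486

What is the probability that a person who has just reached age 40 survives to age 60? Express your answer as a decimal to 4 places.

Survival from 40 to 60 is the product of surviving each interval: (1 − 0.0307) × (1 − 0.0469) × (1 − 0.0598) × (1 − 0.0486).
= 0.9693 × 0.9531 × 0.9402 × 0.9514 = 0.826381.

0.8264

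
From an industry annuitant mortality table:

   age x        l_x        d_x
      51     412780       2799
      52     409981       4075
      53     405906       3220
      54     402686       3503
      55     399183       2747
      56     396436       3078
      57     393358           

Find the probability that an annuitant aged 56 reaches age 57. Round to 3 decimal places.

We want 1p56 = l_57/l_56.
The conditional survival probability is l_57/l_56 = 393358/396436 = 0.992236.

0.992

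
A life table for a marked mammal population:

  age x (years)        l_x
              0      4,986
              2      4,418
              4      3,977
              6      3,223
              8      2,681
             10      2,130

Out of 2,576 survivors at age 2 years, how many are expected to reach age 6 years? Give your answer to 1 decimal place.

1879.2

The relevant probability is 3,223/4,418 = 0.729516.
Expected number = 2,576 × 0.729516 = 1879.2.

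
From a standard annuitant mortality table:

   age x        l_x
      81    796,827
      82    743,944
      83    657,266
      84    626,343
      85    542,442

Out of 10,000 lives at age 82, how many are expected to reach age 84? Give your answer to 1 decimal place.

The relevant probability is 626,343/743,944 = 0.841922.
Expected number = 10,000 × 0.841922 = 8419.2.

8419.2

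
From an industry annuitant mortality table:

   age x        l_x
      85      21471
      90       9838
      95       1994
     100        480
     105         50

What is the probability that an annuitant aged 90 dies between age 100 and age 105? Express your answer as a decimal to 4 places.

We want 10|5q90 = (l_100 − l_105)/l_90.
This is the probability of reaching 100 but not 105, conditional on being alive at 90: (l_100 − l_105) / l_90.
= (480 − 50) / 9838 = 430 / 9838 = 0.043708.

0.0437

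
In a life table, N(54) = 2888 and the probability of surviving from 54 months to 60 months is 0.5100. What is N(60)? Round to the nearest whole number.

1473

N(60) = N(54) × p = 2888 × 0.5100 = 1473.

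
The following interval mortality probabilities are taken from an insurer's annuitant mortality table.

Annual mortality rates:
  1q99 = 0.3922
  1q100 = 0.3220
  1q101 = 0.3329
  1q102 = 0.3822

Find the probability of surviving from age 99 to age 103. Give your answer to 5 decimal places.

The overall survival probability is (1 − 0.3922) × (1 − 0.3220) × (1 − 0.3329) × (1 − 0.3822).
= 0.6078 × 0.6780 × 0.6671 × 0.6178 = 0.169836.

0.16984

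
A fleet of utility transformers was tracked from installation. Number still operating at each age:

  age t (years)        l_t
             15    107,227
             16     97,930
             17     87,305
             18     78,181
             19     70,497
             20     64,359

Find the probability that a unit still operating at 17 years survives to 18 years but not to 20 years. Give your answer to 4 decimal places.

This is the probability of reaching 18 but not 20, conditional on being operational at 17: (l_18 − l_20) / l_17.
= (78,181 − 64,359) / 87,305 = 13,822 / 87,305 = 0.158319.

0.1583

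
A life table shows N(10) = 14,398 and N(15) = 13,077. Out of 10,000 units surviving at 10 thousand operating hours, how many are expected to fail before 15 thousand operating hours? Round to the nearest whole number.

The relevant probability is 1 − 13,077/14,398 = 0.091749.
Expected number = 10,000 × 0.091749 = 917.

917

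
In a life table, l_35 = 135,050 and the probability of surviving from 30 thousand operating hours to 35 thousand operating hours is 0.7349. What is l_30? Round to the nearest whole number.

l_30 = l_35 / p = 135,050 / 0.7349 = 183766.

183766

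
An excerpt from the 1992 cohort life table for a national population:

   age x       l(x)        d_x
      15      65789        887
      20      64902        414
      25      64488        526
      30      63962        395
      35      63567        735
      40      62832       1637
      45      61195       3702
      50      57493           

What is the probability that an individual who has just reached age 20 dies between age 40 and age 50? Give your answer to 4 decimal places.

0.0823

This is the probability of reaching 40 but not 50, conditional on being alive at 20: (l(40) − l(50)) / l(20).
= (62832 − 57493) / 64902 = 5339 / 64902 = 0.082262.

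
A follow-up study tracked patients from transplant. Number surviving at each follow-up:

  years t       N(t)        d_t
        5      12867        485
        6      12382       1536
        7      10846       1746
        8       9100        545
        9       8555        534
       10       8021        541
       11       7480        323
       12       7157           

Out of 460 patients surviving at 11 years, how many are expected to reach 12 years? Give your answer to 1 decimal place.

440.1

The relevant probability is 7157/7480 = 0.956818.
Expected number = 460 × 0.956818 = 440.1.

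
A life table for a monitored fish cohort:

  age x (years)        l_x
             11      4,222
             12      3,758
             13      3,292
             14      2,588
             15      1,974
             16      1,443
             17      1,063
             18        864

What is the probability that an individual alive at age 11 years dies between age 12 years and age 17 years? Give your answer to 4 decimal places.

0.6383

This is the probability of reaching 12 but not 17, conditional on being alive at 11: (l_12 − l_17) / l_11.
= (3,758 − 1,063) / 4,222 = 2,695 / 4,222 = 0.638323.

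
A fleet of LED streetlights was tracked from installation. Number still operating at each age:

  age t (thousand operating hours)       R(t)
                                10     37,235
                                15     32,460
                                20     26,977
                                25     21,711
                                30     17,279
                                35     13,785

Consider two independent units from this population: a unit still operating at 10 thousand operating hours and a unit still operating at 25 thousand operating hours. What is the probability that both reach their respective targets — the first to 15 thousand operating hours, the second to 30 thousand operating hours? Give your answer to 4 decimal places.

p₁ = R(15)/R(10) = 32,460/37,235 = 0.871760; p₂ = R(30)/R(25) = 17,279/21,711 = 0.795864.
P(both) = p₁ × p₂ = 0.871760 × 0.795864 = 0.693802.

0.6938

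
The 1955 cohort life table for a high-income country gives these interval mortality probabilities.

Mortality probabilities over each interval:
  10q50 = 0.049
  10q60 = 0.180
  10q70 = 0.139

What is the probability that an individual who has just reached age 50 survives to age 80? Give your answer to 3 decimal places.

Chaining the interval survival probabilities: (1 − 0.049) × (1 − 0.180) × (1 − 0.139).
= 0.951 × 0.820 × 0.861 = 0.671425.

0.671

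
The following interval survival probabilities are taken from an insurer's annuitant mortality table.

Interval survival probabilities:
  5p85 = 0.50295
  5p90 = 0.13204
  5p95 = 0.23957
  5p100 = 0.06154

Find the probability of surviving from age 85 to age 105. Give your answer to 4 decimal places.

0.0010

20p85 = 0.50295 × 0.13204 × 0.23957 × 0.06154.
= 0.000979.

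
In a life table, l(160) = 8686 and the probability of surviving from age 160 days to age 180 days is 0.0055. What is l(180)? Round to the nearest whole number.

48

l(180) = l(160) × p = 8686 × 0.0055 = 48.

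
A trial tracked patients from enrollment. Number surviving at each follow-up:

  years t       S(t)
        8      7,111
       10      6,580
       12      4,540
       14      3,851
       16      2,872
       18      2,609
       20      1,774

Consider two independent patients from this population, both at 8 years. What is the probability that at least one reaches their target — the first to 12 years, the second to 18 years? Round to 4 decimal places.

0.7711

p₁ = S(12)/S(8) = 4,540/7,111 = 0.638447; p₂ = S(18)/S(8) = 2,609/7,111 = 0.366896.
P(at least one) = 1 − (1−p₁)(1−p₂) = 1 − 0.361553 × 0.633104 = 0.771099.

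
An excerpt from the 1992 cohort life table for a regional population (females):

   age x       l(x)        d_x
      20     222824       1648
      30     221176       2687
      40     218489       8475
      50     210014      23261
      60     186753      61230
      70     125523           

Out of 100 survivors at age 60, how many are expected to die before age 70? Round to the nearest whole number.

33

The relevant probability is 1 − 125523/186753 = 0.327866.
Expected number = 100 × 0.327866 = 33.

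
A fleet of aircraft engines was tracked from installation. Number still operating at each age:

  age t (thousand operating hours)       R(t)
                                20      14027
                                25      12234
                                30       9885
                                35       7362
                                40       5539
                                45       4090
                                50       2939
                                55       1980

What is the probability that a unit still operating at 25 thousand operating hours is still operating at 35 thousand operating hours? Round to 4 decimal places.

0.6018

The conditional survival probability is R(35)/R(25) = 7362/12234 = 0.601766.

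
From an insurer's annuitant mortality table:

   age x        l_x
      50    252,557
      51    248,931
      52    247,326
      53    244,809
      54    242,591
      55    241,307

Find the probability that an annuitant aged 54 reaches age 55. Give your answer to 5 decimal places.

We want 1p54 = l_55/l_54.
The conditional survival probability is l_55/l_54 = 241,307/242,591 = 0.994707.

0.99471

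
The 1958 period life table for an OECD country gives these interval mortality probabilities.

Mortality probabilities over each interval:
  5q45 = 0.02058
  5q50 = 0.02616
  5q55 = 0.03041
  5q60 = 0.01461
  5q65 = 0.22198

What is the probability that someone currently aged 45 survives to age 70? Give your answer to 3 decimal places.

0.709

25p45 = (1 − 0.02058) × (1 − 0.02616) × (1 − 0.03041) × (1 − 0.01461) × (1 − 0.22198).
= 0.97942 × 0.97384 × 0.96959 × 0.98539 × 0.77802 = 0.708996.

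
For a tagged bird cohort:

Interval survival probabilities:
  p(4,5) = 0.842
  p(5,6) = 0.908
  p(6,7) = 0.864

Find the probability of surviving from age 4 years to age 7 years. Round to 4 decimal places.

0.6606

P(survive 4→7) = 0.842 × 0.908 × 0.864.
= 0.660559.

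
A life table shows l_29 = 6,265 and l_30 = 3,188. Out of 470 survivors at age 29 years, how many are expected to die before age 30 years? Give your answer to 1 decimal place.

230.8

The relevant probability is 1 − 3,188/6,265 = 0.491141.
Expected number = 470 × 0.491141 = 230.8.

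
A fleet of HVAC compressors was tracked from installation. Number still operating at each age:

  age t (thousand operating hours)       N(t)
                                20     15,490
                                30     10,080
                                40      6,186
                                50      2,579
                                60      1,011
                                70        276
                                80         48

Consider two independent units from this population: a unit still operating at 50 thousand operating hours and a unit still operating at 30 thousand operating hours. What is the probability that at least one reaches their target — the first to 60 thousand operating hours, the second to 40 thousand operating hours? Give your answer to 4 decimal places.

p₁ = N(60)/N(50) = 1,011/2,579 = 0.392012; p₂ = N(40)/N(30) = 6,186/10,080 = 0.613690.
P(at least one) = 1 − (1−p₁)(1−p₂) = 1 − 0.607988 × 0.386310 = 0.765128.

0.7651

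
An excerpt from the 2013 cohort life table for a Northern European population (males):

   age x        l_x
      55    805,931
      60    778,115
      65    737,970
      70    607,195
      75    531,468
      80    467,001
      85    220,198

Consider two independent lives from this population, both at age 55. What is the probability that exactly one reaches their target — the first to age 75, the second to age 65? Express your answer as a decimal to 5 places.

0.36744

p₁ = l_75/l_55 = 531,468/805,931 = 0.659446; p₂ = l_65/l_55 = 737,970/805,931 = 0.915674.
P(exactly one) = p₁(1−p₂) + (1−p₁)p₂ = 0.055608 + 0.311836 = 0.367445.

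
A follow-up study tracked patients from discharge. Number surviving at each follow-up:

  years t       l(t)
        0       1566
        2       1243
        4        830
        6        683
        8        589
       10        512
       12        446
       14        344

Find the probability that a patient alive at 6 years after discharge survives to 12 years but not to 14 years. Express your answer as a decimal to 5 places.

This is the probability of reaching 12 but not 14, conditional on being alive at 6: (l(12) − l(14)) / l(6).
= (446 − 344) / 683 = 102 / 683 = 0.149341.

0.14934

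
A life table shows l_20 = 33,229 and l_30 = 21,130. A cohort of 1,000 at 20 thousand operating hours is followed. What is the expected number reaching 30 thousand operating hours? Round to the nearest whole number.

The relevant probability is 21,130/33,229 = 0.635890.
Expected number = 1,000 × 0.635890 = 636.

636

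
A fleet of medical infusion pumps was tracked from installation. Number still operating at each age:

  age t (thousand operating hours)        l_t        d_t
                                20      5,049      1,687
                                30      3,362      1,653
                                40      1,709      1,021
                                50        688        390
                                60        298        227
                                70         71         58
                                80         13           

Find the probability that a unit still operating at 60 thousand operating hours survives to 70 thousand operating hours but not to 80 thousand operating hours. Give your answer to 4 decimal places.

This is the probability of reaching 70 but not 80, conditional on being operational at 60: (l_70 − l_80) / l_60.
= (71 − 13) / 298 = 58 / 298 = 0.194631.

0.1946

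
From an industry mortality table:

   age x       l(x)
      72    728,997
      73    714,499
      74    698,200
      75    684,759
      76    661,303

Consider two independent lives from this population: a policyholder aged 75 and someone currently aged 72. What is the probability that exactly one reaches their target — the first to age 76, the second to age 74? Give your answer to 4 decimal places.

0.0736

p₁ = l(76)/l(75) = 661,303/684,759 = 0.965746; p₂ = l(74)/l(72) = 698,200/728,997 = 0.957754.
P(exactly one) = p₁(1−p₂) + (1−p₁)p₂ = 0.040799 + 0.032807 = 0.073606.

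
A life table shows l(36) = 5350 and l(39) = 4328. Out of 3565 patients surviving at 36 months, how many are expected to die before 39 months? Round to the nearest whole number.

681

The relevant probability is 1 − 4328/5350 = 0.191028.
Expected number = 3565 × 0.191028 = 681.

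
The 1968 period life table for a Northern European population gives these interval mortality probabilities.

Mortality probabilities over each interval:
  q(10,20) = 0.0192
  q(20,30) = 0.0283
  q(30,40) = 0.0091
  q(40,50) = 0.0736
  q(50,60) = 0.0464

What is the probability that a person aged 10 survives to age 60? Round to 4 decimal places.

0.8343

Survival from 10 to 60 is the product of surviving each interval: (1 − 0.0192) × (1 − 0.0283) × (1 − 0.0091) × (1 − 0.0736) × (1 − 0.0464).
= 0.9808 × 0.9717 × 0.9909 × 0.9264 × 0.9536 = 0.834271.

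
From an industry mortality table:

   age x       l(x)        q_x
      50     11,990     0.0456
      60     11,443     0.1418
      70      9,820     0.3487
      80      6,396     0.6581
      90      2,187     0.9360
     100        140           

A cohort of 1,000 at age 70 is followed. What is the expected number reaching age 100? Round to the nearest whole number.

The relevant probability is 140/9,820 = 0.014257.
Expected number = 1,000 × 0.014257 = 14.

14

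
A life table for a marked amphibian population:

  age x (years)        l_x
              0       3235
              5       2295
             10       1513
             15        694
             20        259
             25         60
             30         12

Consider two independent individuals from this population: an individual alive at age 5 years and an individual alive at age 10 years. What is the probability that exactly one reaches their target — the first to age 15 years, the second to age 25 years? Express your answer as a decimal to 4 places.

p₁ = l_15/l_5 = 694/2295 = 0.302397; p₂ = l_25/l_10 = 60/1513 = 0.039656.
P(exactly one) = p₁(1−p₂) + (1−p₁)p₂ = 0.290405 + 0.027664 = 0.318069.

0.3181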